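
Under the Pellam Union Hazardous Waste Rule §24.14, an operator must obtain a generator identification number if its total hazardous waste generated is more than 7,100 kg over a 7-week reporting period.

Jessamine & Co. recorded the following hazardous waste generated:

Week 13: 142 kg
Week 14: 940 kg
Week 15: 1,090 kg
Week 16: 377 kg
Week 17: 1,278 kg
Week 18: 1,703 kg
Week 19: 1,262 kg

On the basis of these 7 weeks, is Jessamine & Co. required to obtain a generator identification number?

No

Total hazardous waste generated: 142 kg + 940 kg + 1,090 kg + 377 kg + 1,278 kg + 1,703 kg + 1,262 kg = 6,792 kg.
6,792 kg ≤ 7,100 kg, so the threshold is not exceeded.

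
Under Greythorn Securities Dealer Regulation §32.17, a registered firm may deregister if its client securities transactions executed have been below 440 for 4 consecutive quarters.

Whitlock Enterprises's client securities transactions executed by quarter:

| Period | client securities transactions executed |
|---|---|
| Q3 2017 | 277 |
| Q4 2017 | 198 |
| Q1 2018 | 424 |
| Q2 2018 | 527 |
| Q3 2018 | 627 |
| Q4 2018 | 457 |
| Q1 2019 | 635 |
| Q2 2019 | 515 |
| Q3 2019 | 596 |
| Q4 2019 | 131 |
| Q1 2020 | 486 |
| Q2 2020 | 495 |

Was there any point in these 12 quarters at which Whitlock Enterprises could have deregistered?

No

Quarters below 440: Q3 2017, Q4 2017, Q1 2018, Q4 2019.
Longest run of consecutive quarters below the threshold: 3.
3 < 4, so Whitlock Enterprises never became eligible.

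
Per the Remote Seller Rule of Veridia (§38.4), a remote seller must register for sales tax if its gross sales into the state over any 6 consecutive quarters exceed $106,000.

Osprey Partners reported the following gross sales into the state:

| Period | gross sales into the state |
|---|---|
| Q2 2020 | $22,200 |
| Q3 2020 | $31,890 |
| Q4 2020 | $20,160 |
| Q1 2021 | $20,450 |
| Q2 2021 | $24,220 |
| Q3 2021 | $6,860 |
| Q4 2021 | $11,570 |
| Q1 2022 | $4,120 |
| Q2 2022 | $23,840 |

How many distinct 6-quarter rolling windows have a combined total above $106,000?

Q2 2020–Q3 2021: $22,200 + $31,890 + $20,160 + $20,450 + $24,220 + $6,860 = $125,780 (over)
Q3 2020–Q4 2021: $31,890 + $20,160 + $20,450 + $24,220 + $6,860 + $11,570 = $115,150 (over)
Q4 2020–Q1 2022: $20,160 + $20,450 + $24,220 + $6,860 + $11,570 + $4,120 = $87,380 (under)
Q1 2021–Q2 2022: $20,450 + $24,220 + $6,860 + $11,570 + $4,120 + $23,840 = $91,060 (under)
2 windows exceed the threshold.

2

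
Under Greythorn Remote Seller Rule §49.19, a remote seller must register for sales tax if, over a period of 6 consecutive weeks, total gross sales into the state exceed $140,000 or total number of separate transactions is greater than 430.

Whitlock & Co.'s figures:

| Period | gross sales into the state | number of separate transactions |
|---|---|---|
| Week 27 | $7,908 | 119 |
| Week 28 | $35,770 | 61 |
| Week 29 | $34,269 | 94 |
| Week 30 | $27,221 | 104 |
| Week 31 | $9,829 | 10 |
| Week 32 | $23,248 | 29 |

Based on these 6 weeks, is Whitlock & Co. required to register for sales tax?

No

Total gross sales into the state: $7,908 + $35,770 + $34,269 + $27,221 + $9,829 + $23,248 = $138,245 (≤ $140,000).
Total number of separate transactions: 119 + 61 + 94 + 104 + 10 + 29 = 417 (≤ 430).
The test is 'or': neither threshold is exceeded.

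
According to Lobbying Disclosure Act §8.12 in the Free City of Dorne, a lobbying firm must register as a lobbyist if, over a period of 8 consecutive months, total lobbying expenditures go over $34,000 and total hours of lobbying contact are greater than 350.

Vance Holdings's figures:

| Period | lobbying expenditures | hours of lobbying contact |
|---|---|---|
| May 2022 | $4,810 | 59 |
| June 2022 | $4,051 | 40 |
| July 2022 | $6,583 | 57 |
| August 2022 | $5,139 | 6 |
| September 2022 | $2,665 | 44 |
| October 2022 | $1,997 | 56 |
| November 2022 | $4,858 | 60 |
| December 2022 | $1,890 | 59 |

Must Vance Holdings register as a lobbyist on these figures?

No

Total lobbying expenditures: $4,810 + $4,051 + $6,583 + $5,139 + $2,665 + $1,997 + $4,858 + $1,890 = $31,993 (≤ $34,000).
Total hours of lobbying contact: 59 + 40 + 57 + 6 + 44 + 56 + 60 + 59 = 381 (> 350).
The test is 'and': the rule requires both, and at least one is not exceeded.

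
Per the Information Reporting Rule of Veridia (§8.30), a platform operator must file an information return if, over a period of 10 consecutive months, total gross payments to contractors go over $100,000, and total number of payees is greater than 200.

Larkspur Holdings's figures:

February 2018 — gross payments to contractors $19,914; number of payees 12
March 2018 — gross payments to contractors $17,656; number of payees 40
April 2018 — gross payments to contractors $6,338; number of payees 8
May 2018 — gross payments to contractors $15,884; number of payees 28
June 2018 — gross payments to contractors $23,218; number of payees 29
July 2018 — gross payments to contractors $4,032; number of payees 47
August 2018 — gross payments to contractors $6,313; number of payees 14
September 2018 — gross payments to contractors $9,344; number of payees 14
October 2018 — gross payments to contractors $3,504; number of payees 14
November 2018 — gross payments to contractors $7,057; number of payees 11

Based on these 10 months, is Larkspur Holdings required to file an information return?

Yes

Total gross payments to contractors: $19,914 + $17,656 + $6,338 + $15,884 + $23,218 + $4,032 + $6,313 + $9,344 + $3,504 + $7,057 = $113,260 (> $100,000).
Total number of payees: 12 + 40 + 8 + 28 + 29 + 47 + 14 + 14 + 14 + 11 = 217 (> 200).
The test is 'and': both thresholds are exceeded.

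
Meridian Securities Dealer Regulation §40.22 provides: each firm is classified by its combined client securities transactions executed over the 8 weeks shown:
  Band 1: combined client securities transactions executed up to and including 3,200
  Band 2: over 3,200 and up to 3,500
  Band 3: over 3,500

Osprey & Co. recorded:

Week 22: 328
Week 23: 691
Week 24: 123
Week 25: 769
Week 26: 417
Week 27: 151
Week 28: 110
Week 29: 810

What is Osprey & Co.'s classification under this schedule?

Band 2

Combined client securities transactions executed: 328 + 691 + 123 + 769 + 417 + 151 + 110 + 810 = 3,399.
3,200 < 3,399 ≤ 3,500, so Band 2 applies.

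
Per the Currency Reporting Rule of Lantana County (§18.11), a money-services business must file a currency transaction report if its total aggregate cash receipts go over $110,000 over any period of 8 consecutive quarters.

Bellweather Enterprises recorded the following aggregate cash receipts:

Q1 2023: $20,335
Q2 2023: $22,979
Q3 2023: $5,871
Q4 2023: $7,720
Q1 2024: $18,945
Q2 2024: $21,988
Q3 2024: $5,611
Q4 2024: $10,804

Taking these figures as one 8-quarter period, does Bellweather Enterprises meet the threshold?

Yes

Total aggregate cash receipts: $20,335 + $22,979 + $5,871 + $7,720 + $18,945 + $21,988 + $5,611 + $10,804 = $114,253.
$114,253 > $110,000, so the threshold is exceeded.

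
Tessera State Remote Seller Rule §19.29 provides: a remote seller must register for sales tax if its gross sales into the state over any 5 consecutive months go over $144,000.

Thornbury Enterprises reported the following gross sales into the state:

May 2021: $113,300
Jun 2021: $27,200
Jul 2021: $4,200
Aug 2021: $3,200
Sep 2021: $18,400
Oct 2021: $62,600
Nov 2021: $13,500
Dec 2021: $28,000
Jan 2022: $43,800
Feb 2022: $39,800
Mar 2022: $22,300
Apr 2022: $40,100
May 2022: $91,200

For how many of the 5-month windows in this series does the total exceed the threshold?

May 2021–Sep 2021: $113,300 + $27,200 + $4,200 + $3,200 + $18,400 = $166,300 (over)
Jun 2021–Oct 2021: $27,200 + $4,200 + $3,200 + $18,400 + $62,600 = $115,600 (under)
Jul 2021–Nov 2021: $4,200 + $3,200 + $18,400 + $62,600 + $13,500 = $101,900 (under)
Aug 2021–Dec 2021: $3,200 + $18,400 + $62,600 + $13,500 + $28,000 = $125,700 (under)
Sep 2021–Jan 2022: $18,400 + $62,600 + $13,500 + $28,000 + $43,800 = $166,300 (over)
Oct 2021–Feb 2022: $62,600 + $13,500 + $28,000 + $43,800 + $39,800 = $187,700 (over)
Nov 2021–Mar 2022: $13,500 + $28,000 + $43,800 + $39,800 + $22,300 = $147,400 (over)
Dec 2021–Apr 2022: $28,000 + $43,800 + $39,800 + $22,300 + $40,100 = $174,000 (over)
Jan 2022–May 2022: $43,800 + $39,800 + $22,300 + $40,100 + $91,200 = $237,200 (over)
6 windows exceed the threshold.

6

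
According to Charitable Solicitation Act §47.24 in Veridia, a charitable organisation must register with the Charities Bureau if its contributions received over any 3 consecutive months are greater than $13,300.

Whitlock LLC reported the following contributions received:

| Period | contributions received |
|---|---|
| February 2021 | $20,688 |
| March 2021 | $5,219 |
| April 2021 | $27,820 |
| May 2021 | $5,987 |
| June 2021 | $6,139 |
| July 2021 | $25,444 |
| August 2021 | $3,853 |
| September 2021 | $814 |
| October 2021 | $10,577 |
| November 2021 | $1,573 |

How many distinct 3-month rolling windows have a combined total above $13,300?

February 2021–April 2021: $20,688 + $5,219 + $27,820 = $53,727 (over)
March 2021–May 2021: $5,219 + $27,820 + $5,987 = $39,026 (over)
April 2021–June 2021: $27,820 + $5,987 + $6,139 = $39,946 (over)
May 2021–July 2021: $5,987 + $6,139 + $25,444 = $37,570 (over)
June 2021–August 2021: $6,139 + $25,444 + $3,853 = $35,436 (over)
July 2021–September 2021: $25,444 + $3,853 + $814 = $30,111 (over)
August 2021–October 2021: $3,853 + $814 + $10,577 = $15,244 (over)
September 2021–November 2021: $814 + $10,577 + $1,573 = $12,964 (under)
7 windows exceed the threshold.

7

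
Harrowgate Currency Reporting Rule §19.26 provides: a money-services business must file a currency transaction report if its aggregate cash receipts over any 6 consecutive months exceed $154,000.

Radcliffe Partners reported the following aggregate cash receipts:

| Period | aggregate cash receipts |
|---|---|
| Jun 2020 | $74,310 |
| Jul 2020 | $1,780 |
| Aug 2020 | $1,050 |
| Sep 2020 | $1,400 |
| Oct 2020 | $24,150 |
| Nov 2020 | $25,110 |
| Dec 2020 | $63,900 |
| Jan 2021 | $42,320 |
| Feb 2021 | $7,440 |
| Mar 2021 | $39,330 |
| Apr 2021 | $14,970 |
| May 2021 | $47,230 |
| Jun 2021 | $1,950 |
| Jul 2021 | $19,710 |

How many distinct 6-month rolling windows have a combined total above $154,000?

5

Jun 2020–Nov 2020: $74,310 + $1,780 + $1,050 + $1,400 + $24,150 + $25,110 = $127,800 (under)
Jul 2020–Dec 2020: $1,780 + $1,050 + $1,400 + $24,150 + $25,110 + $63,900 = $117,390 (under)
Aug 2020–Jan 2021: $1,050 + $1,400 + $24,150 + $25,110 + $63,900 + $42,320 = $157,930 (over)
Sep 2020–Feb 2021: $1,400 + $24,150 + $25,110 + $63,900 + $42,320 + $7,440 = $164,320 (over)
Oct 2020–Mar 2021: $24,150 + $25,110 + $63,900 + $42,320 + $7,440 + $39,330 = $202,250 (over)
Nov 2020–Apr 2021: $25,110 + $63,900 + $42,320 + $7,440 + $39,330 + $14,970 = $193,070 (over)
Dec 2020–May 2021: $63,900 + $42,320 + $7,440 + $39,330 + $14,970 + $47,230 = $215,190 (over)
Jan 2021–Jun 2021: $42,320 + $7,440 + $39,330 + $14,970 + $47,230 + $1,950 = $153,240 (under)
Feb 2021–Jul 2021: $7,440 + $39,330 + $14,970 + $47,230 + $1,950 + $19,710 = $130,630 (under)
5 windows exceed the threshold.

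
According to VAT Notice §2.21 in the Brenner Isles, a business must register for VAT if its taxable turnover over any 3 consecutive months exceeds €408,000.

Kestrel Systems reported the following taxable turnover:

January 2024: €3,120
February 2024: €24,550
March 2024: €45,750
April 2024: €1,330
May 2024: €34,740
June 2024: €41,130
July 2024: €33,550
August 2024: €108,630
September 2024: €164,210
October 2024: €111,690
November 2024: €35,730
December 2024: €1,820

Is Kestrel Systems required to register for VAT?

January 2024–March 2024: €3,120 + €24,550 + €45,750 = €73,420 (under)
February 2024–April 2024: €24,550 + €45,750 + €1,330 = €71,630 (under)
March 2024–May 2024: €45,750 + €1,330 + €34,740 = €81,820 (under)
April 2024–June 2024: €1,330 + €34,740 + €41,130 = €77,200 (under)
May 2024–July 2024: €34,740 + €41,130 + €33,550 = €109,420 (under)
June 2024–August 2024: €41,130 + €33,550 + €108,630 = €183,310 (under)
July 2024–September 2024: €33,550 + €108,630 + €164,210 = €306,390 (under)
August 2024–October 2024: €108,630 + €164,210 + €111,690 = €384,530 (under)
September 2024–November 2024: €164,210 + €111,690 + €35,730 = €311,630 (under)
October 2024–December 2024: €111,690 + €35,730 + €1,820 = €149,240 (under)
No window exceeds €408,000.

No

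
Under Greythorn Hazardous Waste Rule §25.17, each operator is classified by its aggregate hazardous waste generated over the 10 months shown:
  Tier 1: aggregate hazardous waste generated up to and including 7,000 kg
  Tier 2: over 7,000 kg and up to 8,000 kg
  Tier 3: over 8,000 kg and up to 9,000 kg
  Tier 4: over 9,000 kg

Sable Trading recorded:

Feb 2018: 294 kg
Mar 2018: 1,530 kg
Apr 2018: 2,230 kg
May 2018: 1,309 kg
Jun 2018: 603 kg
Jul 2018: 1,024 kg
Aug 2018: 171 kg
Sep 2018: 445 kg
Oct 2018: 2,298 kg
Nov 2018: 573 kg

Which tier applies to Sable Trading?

Aggregate hazardous waste generated: 294 kg + 1,530 kg + 2,230 kg + 1,309 kg + 603 kg + 1,024 kg + 171 kg + 445 kg + 2,298 kg + 573 kg = 10,477 kg.
10,477 kg > 9,000 kg, so Tier 4 applies.

Tier 4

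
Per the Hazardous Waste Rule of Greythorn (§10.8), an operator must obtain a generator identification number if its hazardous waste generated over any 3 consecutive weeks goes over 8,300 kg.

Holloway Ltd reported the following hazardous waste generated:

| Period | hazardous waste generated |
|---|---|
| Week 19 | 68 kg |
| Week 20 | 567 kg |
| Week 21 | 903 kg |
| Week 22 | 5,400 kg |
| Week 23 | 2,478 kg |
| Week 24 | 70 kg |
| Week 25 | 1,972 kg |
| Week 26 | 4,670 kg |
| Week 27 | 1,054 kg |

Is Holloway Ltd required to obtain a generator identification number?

Week 19–Week 21: 68 kg + 567 kg + 903 kg = 1,538 kg (under)
Week 20–Week 22: 567 kg + 903 kg + 5,400 kg = 6,870 kg (under)
Week 21–Week 23: 903 kg + 5,400 kg + 2,478 kg = 8,781 kg (over)
Week 22–Week 24: 5,400 kg + 2,478 kg + 70 kg = 7,948 kg (under)
Week 23–Week 25: 2,478 kg + 70 kg + 1,972 kg = 4,520 kg (under)
Week 24–Week 26: 70 kg + 1,972 kg + 4,670 kg = 6,712 kg (under)
Week 25–Week 27: 1,972 kg + 4,670 kg + 1,054 kg = 7,696 kg (under)
At least one window exceeds 8,300 kg.

Yes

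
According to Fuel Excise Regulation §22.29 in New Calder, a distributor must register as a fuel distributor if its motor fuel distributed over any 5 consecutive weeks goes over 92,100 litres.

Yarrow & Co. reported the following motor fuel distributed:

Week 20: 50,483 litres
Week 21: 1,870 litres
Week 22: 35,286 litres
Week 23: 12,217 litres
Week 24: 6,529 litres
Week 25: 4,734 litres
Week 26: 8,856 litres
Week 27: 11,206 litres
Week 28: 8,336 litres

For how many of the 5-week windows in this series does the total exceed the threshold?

Week 20–Week 24: 50,483 litres + 1,870 litres + 35,286 litres + 12,217 litres + 6,529 litres = 106,385 litres (over)
Week 21–Week 25: 1,870 litres + 35,286 litres + 12,217 litres + 6,529 litres + 4,734 litres = 60,636 litres (under)
Week 22–Week 26: 35,286 litres + 12,217 litres + 6,529 litres + 4,734 litres + 8,856 litres = 67,622 litres (under)
Week 23–Week 27: 12,217 litres + 6,529 litres + 4,734 litres + 8,856 litres + 11,206 litres = 43,542 litres (under)
Week 24–Week 28: 6,529 litres + 4,734 litres + 8,856 litres + 11,206 litres + 8,336 litres = 39,661 litres (under)
1 window exceeds the threshold.

1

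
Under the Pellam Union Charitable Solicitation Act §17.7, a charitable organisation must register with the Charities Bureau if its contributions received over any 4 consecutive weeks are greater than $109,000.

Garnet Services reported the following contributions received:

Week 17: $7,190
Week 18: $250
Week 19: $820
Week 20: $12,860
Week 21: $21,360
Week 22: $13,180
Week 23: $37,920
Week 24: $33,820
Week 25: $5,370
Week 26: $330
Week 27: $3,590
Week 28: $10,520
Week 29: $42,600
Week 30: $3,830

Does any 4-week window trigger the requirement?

No

Week 17–Week 20: $7,190 + $250 + $820 + $12,860 = $21,120 (under)
Week 18–Week 21: $250 + $820 + $12,860 + $21,360 = $35,290 (under)
Week 19–Week 22: $820 + $12,860 + $21,360 + $13,180 = $48,220 (under)
Week 20–Week 23: $12,860 + $21,360 + $13,180 + $37,920 = $85,320 (under)
Week 21–Week 24: $21,360 + $13,180 + $37,920 + $33,820 = $106,280 (under)
Week 22–Week 25: $13,180 + $37,920 + $33,820 + $5,370 = $90,290 (under)
Week 23–Week 26: $37,920 + $33,820 + $5,370 + $330 = $77,440 (under)
Week 24–Week 27: $33,820 + $5,370 + $330 + $3,590 = $43,110 (under)
Week 25–Week 28: $5,370 + $330 + $3,590 + $10,520 = $19,810 (under)
Week 26–Week 29: $330 + $3,590 + $10,520 + $42,600 = $57,040 (under)
Week 27–Week 30: $3,590 + $10,520 + $42,600 + $3,830 = $60,540 (under)
No window exceeds $109,000.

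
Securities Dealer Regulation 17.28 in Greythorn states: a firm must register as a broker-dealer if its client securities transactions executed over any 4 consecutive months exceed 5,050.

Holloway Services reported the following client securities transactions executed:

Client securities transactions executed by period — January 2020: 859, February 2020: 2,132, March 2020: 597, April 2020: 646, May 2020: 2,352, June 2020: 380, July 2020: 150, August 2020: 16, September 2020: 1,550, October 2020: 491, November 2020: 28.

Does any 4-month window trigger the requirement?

Yes

January 2020–April 2020: 859 + 2,132 + 597 + 646 = 4,234 (under)
February 2020–May 2020: 2,132 + 597 + 646 + 2,352 = 5,727 (over)
March 2020–June 2020: 597 + 646 + 2,352 + 380 = 3,975 (under)
April 2020–July 2020: 646 + 2,352 + 380 + 150 = 3,528 (under)
May 2020–August 2020: 2,352 + 380 + 150 + 16 = 2,898 (under)
June 2020–September 2020: 380 + 150 + 16 + 1,550 = 2,096 (under)
July 2020–October 2020: 150 + 16 + 1,550 + 491 = 2,207 (under)
August 2020–November 2020: 16 + 1,550 + 491 + 28 = 2,085 (under)
At least one window exceeds 5,050.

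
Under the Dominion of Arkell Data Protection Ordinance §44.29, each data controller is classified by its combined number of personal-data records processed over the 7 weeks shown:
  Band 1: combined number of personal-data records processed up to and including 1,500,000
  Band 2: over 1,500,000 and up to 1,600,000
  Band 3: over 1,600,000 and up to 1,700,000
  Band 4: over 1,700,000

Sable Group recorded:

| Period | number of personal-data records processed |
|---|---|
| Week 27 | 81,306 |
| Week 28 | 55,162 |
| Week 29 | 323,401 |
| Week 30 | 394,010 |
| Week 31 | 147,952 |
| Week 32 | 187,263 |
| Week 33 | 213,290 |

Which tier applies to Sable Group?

Band 1

Combined number of personal-data records processed: 81,306 + 55,162 + 323,401 + 394,010 + 147,952 + 187,263 + 213,290 = 1,402,384.
1,402,384 ≤ 1,500,000, so Band 1 applies.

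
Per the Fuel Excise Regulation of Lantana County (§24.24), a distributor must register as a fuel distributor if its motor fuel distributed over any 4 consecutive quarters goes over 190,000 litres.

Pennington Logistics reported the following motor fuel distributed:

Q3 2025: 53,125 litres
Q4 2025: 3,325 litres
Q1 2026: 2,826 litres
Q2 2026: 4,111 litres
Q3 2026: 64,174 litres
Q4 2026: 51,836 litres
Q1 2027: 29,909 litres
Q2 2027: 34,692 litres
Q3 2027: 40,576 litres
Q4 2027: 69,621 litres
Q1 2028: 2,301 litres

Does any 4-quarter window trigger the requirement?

No

Q3 2025–Q2 2026: 53,125 litres + 3,325 litres + 2,826 litres + 4,111 litres = 63,387 litres (under)
Q4 2025–Q3 2026: 3,325 litres + 2,826 litres + 4,111 litres + 64,174 litres = 74,436 litres (under)
Q1 2026–Q4 2026: 2,826 litres + 4,111 litres + 64,174 litres + 51,836 litres = 122,947 litres (under)
Q2 2026–Q1 2027: 4,111 litres + 64,174 litres + 51,836 litres + 29,909 litres = 150,030 litres (under)
Q3 2026–Q2 2027: 64,174 litres + 51,836 litres + 29,909 litres + 34,692 litres = 180,611 litres (under)
Q4 2026–Q3 2027: 51,836 litres + 29,909 litres + 34,692 litres + 40,576 litres = 157,013 litres (under)
Q1 2027–Q4 2027: 29,909 litres + 34,692 litres + 40,576 litres + 69,621 litres = 174,798 litres (under)
Q2 2027–Q1 2028: 34,692 litres + 40,576 litres + 69,621 litres + 2,301 litres = 147,190 litres (under)
No window exceeds 190,000 litres.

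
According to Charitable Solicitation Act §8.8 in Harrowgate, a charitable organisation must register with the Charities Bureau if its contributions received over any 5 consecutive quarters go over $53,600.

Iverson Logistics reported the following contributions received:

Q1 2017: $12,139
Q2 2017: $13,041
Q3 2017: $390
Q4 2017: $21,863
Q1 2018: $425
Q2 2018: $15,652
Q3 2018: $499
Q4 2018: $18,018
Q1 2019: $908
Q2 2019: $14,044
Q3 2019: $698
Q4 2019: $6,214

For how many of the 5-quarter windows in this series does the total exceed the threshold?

1

Q1 2017–Q1 2018: $12,139 + $13,041 + $390 + $21,863 + $425 = $47,858 (under)
Q2 2017–Q2 2018: $13,041 + $390 + $21,863 + $425 + $15,652 = $51,371 (under)
Q3 2017–Q3 2018: $390 + $21,863 + $425 + $15,652 + $499 = $38,829 (under)
Q4 2017–Q4 2018: $21,863 + $425 + $15,652 + $499 + $18,018 = $56,457 (over)
Q1 2018–Q1 2019: $425 + $15,652 + $499 + $18,018 + $908 = $35,502 (under)
Q2 2018–Q2 2019: $15,652 + $499 + $18,018 + $908 + $14,044 = $49,121 (under)
Q3 2018–Q3 2019: $499 + $18,018 + $908 + $14,044 + $698 = $34,167 (under)
Q4 2018–Q4 2019: $18,018 + $908 + $14,044 + $698 + $6,214 = $39,882 (under)
1 window exceeds the threshold.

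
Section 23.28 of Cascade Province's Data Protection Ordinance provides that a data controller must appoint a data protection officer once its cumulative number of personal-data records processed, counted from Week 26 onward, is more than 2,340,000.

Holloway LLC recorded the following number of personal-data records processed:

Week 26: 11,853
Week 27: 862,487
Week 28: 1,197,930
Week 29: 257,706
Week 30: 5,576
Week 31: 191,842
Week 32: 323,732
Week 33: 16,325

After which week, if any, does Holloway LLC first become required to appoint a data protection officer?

Week 31

Through Week 26: 11,853
Through Week 27: 874,340
Through Week 28: 2,072,270
Through Week 29: 2,329,976
Through Week 30: 2,335,552
Through Week 31: 2,527,394 ← exceeds threshold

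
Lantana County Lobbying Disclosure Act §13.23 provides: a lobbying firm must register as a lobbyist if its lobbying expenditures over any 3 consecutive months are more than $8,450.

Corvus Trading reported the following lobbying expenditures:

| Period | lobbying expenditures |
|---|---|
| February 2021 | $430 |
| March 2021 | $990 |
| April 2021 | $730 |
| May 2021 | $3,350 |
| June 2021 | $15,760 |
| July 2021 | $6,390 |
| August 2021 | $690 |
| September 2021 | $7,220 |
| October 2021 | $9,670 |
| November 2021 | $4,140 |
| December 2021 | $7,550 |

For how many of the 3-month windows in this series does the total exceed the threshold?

7

February 2021–April 2021: $430 + $990 + $730 = $2,150 (under)
March 2021–May 2021: $990 + $730 + $3,350 = $5,070 (under)
April 2021–June 2021: $730 + $3,350 + $15,760 = $19,840 (over)
May 2021–July 2021: $3,350 + $15,760 + $6,390 = $25,500 (over)
June 2021–August 2021: $15,760 + $6,390 + $690 = $22,840 (over)
July 2021–September 2021: $6,390 + $690 + $7,220 = $14,300 (over)
August 2021–October 2021: $690 + $7,220 + $9,670 = $17,580 (over)
September 2021–November 2021: $7,220 + $9,670 + $4,140 = $21,030 (over)
October 2021–December 2021: $9,670 + $4,140 + $7,550 = $21,360 (over)
7 windows exceed the threshold.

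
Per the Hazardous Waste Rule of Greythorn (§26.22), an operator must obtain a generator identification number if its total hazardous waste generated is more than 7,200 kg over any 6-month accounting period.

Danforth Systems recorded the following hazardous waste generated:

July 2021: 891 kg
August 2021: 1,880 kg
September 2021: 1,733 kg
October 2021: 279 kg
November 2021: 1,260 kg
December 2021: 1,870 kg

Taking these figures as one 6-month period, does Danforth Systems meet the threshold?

Yes

Total hazardous waste generated: 891 kg + 1,880 kg + 1,733 kg + 279 kg + 1,260 kg + 1,870 kg = 7,913 kg.
7,913 kg > 7,200 kg, so the threshold is exceeded.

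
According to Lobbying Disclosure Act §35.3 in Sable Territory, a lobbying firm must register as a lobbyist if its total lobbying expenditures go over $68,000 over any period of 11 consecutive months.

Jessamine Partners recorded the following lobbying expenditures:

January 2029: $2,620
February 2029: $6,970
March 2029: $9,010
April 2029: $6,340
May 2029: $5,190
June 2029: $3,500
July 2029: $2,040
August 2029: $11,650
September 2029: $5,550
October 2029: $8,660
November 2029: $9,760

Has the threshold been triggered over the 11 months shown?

Total lobbying expenditures: $2,620 + $6,970 + $9,010 + $6,340 + $5,190 + $3,500 + $2,040 + $11,650 + $5,550 + $8,660 + $9,760 = $71,290.
$71,290 > $68,000, so the threshold is exceeded.

Yes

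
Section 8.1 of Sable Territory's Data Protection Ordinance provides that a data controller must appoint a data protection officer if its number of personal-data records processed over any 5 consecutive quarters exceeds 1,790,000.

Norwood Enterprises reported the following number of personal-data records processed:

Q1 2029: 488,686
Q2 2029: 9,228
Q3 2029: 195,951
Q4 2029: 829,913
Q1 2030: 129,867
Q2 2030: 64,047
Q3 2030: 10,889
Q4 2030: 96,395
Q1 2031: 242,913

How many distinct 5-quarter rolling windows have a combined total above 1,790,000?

0

Q1 2029–Q1 2030: 488,686 + 9,228 + 195,951 + 829,913 + 129,867 = 1,653,645 (under)
Q2 2029–Q2 2030: 9,228 + 195,951 + 829,913 + 129,867 + 64,047 = 1,229,006 (under)
Q3 2029–Q3 2030: 195,951 + 829,913 + 129,867 + 64,047 + 10,889 = 1,230,667 (under)
Q4 2029–Q4 2030: 829,913 + 129,867 + 64,047 + 10,889 + 96,395 = 1,131,111 (under)
Q1 2030–Q1 2031: 129,867 + 64,047 + 10,889 + 96,395 + 242,913 = 544,111 (under)
0 windows exceed the threshold.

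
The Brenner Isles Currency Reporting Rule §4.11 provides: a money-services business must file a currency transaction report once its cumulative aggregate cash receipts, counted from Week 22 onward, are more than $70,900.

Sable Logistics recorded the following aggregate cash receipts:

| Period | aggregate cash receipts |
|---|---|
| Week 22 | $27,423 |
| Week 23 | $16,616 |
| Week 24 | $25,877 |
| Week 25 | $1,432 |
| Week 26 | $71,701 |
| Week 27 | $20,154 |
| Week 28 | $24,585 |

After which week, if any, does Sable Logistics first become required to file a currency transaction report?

Week 25

Through Week 22: $27,423
Through Week 23: $44,039
Through Week 24: $69,916
Through Week 25: $71,348 ← exceeds threshold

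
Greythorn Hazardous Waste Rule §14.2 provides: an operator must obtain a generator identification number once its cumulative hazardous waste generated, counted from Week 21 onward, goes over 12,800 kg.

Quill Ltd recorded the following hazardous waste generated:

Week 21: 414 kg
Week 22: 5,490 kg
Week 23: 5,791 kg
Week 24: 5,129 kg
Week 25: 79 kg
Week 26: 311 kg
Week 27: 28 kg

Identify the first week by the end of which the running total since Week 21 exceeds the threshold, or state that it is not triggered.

Week 24

Through Week 21: 414 kg
Through Week 22: 5,904 kg
Through Week 23: 11,695 kg
Through Week 24: 16,824 kg ← exceeds threshold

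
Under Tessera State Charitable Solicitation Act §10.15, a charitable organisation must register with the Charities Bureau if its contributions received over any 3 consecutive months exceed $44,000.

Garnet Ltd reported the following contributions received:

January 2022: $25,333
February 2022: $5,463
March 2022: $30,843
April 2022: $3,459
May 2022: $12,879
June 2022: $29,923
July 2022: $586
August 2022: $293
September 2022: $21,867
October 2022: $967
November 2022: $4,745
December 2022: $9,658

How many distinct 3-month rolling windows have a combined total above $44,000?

January 2022–March 2022: $25,333 + $5,463 + $30,843 = $61,639 (over)
February 2022–April 2022: $5,463 + $30,843 + $3,459 = $39,765 (under)
March 2022–May 2022: $30,843 + $3,459 + $12,879 = $47,181 (over)
April 2022–June 2022: $3,459 + $12,879 + $29,923 = $46,261 (over)
May 2022–July 2022: $12,879 + $29,923 + $586 = $43,388 (under)
June 2022–August 2022: $29,923 + $586 + $293 = $30,802 (under)
July 2022–September 2022: $586 + $293 + $21,867 = $22,746 (under)
August 2022–October 2022: $293 + $21,867 + $967 = $23,127 (under)
September 2022–November 2022: $21,867 + $967 + $4,745 = $27,579 (under)
October 2022–December 2022: $967 + $4,745 + $9,658 = $15,370 (under)
3 windows exceed the threshold.

3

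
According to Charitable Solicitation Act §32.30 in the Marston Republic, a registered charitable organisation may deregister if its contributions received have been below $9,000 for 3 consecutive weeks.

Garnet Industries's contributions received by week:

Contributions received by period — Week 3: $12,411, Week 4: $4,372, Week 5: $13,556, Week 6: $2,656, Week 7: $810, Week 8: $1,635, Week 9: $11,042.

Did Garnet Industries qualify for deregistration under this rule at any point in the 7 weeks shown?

Yes

Weeks below $9,000: Week 4, Week 6, Week 7, Week 8.
Longest run of consecutive weeks below the threshold: 3.
3 ≥ 3, so Garnet Industries became eligible.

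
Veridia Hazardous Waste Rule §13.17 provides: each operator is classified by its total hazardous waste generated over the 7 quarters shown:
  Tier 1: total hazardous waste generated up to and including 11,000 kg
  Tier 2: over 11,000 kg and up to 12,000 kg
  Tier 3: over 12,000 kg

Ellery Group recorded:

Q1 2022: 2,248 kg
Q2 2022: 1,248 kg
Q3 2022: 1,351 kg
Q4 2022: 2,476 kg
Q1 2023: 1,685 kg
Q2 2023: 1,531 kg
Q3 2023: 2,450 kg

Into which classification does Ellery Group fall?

Tier 3

Total hazardous waste generated: 2,248 kg + 1,248 kg + 1,351 kg + 2,476 kg + 1,685 kg + 1,531 kg + 2,450 kg = 12,989 kg.
12,989 kg > 12,000 kg, so Tier 3 applies.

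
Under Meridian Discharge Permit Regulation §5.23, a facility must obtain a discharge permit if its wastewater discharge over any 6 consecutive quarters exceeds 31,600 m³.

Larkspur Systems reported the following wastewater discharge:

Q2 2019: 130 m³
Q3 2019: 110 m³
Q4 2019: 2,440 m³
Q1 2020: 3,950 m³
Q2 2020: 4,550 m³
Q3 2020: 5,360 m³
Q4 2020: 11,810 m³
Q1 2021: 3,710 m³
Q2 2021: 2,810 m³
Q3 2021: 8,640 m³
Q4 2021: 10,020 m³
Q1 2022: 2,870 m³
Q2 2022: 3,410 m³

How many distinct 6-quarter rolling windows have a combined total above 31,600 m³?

5

Q2 2019–Q3 2020: 130 m³ + 110 m³ + 2,440 m³ + 3,950 m³ + 4,550 m³ + 5,360 m³ = 16,540 m³ (under)
Q3 2019–Q4 2020: 110 m³ + 2,440 m³ + 3,950 m³ + 4,550 m³ + 5,360 m³ + 11,810 m³ = 28,220 m³ (under)
Q4 2019–Q1 2021: 2,440 m³ + 3,950 m³ + 4,550 m³ + 5,360 m³ + 11,810 m³ + 3,710 m³ = 31,820 m³ (over)
Q1 2020–Q2 2021: 3,950 m³ + 4,550 m³ + 5,360 m³ + 11,810 m³ + 3,710 m³ + 2,810 m³ = 32,190 m³ (over)
Q2 2020–Q3 2021: 4,550 m³ + 5,360 m³ + 11,810 m³ + 3,710 m³ + 2,810 m³ + 8,640 m³ = 36,880 m³ (over)
Q3 2020–Q4 2021: 5,360 m³ + 11,810 m³ + 3,710 m³ + 2,810 m³ + 8,640 m³ + 10,020 m³ = 42,350 m³ (over)
Q4 2020–Q1 2022: 11,810 m³ + 3,710 m³ + 2,810 m³ + 8,640 m³ + 10,020 m³ + 2,870 m³ = 39,860 m³ (over)
Q1 2021–Q2 2022: 3,710 m³ + 2,810 m³ + 8,640 m³ + 10,020 m³ + 2,870 m³ + 3,410 m³ = 31,460 m³ (under)
5 windows exceed the threshold.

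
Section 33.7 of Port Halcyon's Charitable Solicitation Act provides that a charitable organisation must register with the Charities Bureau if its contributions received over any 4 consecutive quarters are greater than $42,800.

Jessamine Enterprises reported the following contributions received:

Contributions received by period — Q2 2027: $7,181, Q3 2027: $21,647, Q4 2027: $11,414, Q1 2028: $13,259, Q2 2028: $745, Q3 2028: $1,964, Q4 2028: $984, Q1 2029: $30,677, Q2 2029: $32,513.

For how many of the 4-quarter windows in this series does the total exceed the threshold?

Q2 2027–Q1 2028: $7,181 + $21,647 + $11,414 + $13,259 = $53,501 (over)
Q3 2027–Q2 2028: $21,647 + $11,414 + $13,259 + $745 = $47,065 (over)
Q4 2027–Q3 2028: $11,414 + $13,259 + $745 + $1,964 = $27,382 (under)
Q1 2028–Q4 2028: $13,259 + $745 + $1,964 + $984 = $16,952 (under)
Q2 2028–Q1 2029: $745 + $1,964 + $984 + $30,677 = $34,370 (under)
Q3 2028–Q2 2029: $1,964 + $984 + $30,677 + $32,513 = $66,138 (over)
3 windows exceed the threshold.

3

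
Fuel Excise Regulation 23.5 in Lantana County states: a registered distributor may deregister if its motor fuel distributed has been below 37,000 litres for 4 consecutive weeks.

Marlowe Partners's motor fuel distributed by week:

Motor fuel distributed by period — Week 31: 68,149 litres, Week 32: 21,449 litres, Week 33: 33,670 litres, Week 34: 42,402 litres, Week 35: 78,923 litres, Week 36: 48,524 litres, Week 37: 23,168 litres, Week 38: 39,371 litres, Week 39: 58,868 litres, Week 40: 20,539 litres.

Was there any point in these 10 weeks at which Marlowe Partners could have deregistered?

No

Weeks below 37,000 litres: Week 32, Week 33, Week 37, Week 40.
Longest run of consecutive weeks below the threshold: 2.
2 < 4, so Marlowe Partners never became eligible.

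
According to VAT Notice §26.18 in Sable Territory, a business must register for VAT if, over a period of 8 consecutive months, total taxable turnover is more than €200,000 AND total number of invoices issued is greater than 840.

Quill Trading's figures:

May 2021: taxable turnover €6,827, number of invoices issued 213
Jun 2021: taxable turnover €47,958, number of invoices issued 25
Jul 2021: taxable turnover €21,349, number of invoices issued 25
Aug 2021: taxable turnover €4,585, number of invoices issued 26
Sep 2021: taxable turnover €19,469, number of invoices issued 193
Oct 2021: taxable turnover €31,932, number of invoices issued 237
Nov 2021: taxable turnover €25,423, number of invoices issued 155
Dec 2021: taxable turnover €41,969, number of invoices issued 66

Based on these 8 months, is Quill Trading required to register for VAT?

Total taxable turnover: €6,827 + €47,958 + €21,349 + €4,585 + €19,469 + €31,932 + €25,423 + €41,969 = €199,512 (≤ €200,000).
Total number of invoices issued: 213 + 25 + 25 + 26 + 193 + 237 + 155 + 66 = 940 (> 840).
The test is 'and': the rule requires both, and at least one is not exceeded.

No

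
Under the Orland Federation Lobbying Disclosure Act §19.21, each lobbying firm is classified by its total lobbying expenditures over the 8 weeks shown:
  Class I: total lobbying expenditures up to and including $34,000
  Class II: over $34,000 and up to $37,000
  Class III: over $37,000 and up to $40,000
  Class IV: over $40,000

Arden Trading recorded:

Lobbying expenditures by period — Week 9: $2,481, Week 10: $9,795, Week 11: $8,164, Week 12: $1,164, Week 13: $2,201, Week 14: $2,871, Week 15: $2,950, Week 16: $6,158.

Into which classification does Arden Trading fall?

Total lobbying expenditures: $2,481 + $9,795 + $8,164 + $1,164 + $2,201 + $2,871 + $2,950 + $6,158 = $35,784.
$34,000 < $35,784 ≤ $37,000, so Class II applies.

Class II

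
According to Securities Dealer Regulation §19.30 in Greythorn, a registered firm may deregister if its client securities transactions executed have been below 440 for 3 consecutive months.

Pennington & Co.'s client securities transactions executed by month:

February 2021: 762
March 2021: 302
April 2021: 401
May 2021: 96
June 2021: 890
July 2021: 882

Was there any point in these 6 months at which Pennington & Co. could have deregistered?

Yes

Months below 440: March 2021, April 2021, May 2021.
Longest run of consecutive months below the threshold: 3.
3 ≥ 3, so Pennington & Co. became eligible.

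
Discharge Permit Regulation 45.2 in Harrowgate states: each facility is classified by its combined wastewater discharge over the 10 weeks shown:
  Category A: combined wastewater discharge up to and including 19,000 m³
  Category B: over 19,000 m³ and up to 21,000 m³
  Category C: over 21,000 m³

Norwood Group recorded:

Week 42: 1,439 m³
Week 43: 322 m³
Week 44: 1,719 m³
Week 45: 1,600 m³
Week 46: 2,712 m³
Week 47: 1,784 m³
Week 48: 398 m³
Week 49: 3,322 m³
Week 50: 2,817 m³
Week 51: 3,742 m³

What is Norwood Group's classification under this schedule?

Category B

Combined wastewater discharge: 1,439 m³ + 322 m³ + 1,719 m³ + 1,600 m³ + 2,712 m³ + 1,784 m³ + 398 m³ + 3,322 m³ + 2,817 m³ + 3,742 m³ = 19,855 m³.
19,000 m³ < 19,855 m³ ≤ 21,000 m³, so Category B applies.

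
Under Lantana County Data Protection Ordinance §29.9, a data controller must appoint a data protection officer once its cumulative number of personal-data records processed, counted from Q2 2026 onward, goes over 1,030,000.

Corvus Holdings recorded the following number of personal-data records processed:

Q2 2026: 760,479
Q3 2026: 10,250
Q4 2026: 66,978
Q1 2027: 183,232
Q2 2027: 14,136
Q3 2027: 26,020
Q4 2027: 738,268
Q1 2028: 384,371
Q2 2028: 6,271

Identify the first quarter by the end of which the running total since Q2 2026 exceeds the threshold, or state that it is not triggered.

Through Q2 2026: 760,479
Through Q3 2026: 770,729
Through Q4 2026: 837,707
Through Q1 2027: 1,020,939
Through Q2 2027: 1,035,075 ← exceeds threshold

Q2 2027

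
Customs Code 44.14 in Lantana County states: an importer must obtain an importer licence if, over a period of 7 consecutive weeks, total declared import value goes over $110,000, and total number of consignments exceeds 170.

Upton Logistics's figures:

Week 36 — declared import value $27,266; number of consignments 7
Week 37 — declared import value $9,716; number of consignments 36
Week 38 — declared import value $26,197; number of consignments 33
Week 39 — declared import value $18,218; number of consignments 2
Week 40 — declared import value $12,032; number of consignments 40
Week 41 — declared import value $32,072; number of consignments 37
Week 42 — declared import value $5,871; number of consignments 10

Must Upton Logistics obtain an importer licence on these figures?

Total declared import value: $27,266 + $9,716 + $26,197 + $18,218 + $12,032 + $32,072 + $5,871 = $131,372 (> $110,000).
Total number of consignments: 7 + 36 + 33 + 2 + 40 + 37 + 10 = 165 (≤ 170).
The test is 'and': the rule requires both, and at least one is not exceeded.

No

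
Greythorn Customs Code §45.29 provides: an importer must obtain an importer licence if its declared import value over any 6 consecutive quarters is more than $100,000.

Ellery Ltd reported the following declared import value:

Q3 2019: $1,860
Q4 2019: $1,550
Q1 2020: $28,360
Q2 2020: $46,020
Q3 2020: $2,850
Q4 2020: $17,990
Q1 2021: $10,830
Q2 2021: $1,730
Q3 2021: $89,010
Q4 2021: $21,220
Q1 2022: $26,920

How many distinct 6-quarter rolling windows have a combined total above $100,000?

5

Q3 2019–Q4 2020: $1,860 + $1,550 + $28,360 + $46,020 + $2,850 + $17,990 = $98,630 (under)
Q4 2019–Q1 2021: $1,550 + $28,360 + $46,020 + $2,850 + $17,990 + $10,830 = $107,600 (over)
Q1 2020–Q2 2021: $28,360 + $46,020 + $2,850 + $17,990 + $10,830 + $1,730 = $107,780 (over)
Q2 2020–Q3 2021: $46,020 + $2,850 + $17,990 + $10,830 + $1,730 + $89,010 = $168,430 (over)
Q3 2020–Q4 2021: $2,850 + $17,990 + $10,830 + $1,730 + $89,010 + $21,220 = $143,630 (over)
Q4 2020–Q1 2022: $17,990 + $10,830 + $1,730 + $89,010 + $21,220 + $26,920 = $167,700 (over)
5 windows exceed the threshold.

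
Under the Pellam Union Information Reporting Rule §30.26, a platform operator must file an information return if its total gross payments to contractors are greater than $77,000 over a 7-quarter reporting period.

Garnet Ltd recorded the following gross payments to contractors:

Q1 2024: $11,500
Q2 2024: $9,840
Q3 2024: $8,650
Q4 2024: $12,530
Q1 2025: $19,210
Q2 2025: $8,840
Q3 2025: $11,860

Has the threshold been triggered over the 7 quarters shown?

Total gross payments to contractors: $11,500 + $9,840 + $8,650 + $12,530 + $19,210 + $8,840 + $11,860 = $82,430.
$82,430 > $77,000, so the threshold is exceeded.

Yes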